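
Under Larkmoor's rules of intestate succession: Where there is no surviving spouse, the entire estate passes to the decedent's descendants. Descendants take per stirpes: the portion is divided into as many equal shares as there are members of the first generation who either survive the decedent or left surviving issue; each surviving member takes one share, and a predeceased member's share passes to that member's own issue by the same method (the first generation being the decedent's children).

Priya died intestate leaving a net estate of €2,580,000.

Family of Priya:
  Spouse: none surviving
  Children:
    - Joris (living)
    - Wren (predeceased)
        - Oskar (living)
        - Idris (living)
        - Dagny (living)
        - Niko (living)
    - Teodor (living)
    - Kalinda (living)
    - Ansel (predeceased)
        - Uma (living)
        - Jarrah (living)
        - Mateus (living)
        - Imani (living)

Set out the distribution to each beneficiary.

The entire €2,580,000 passes to the descendants.
That amount (€2,580,000) is divided into 5 shares of €516,000: Joris, Teodor, and Kalinda each take €516,000; Wren's €516,000 share passes to Wren's issue; Ansel's €516,000 share passes to Ansel's issue.
Wren's share (€516,000) is divided into 4 shares of €129,000: Oskar, Idris, Dagny, and Niko each take €129,000.
Ansel's share (€516,000) is divided into 4 shares of €129,000: Uma, Jarrah, Mateus, and Imani each take €129,000.

Joris: €516,000; Oskar: €129,000; Idris: €129,000; Dagny: €129,000; Niko: €129,000; Teodor: €516,000; Kalinda: €516,000; Uma: €129,000; Jarrah: €129,000; Mateus: €129,000; Imani: €129,000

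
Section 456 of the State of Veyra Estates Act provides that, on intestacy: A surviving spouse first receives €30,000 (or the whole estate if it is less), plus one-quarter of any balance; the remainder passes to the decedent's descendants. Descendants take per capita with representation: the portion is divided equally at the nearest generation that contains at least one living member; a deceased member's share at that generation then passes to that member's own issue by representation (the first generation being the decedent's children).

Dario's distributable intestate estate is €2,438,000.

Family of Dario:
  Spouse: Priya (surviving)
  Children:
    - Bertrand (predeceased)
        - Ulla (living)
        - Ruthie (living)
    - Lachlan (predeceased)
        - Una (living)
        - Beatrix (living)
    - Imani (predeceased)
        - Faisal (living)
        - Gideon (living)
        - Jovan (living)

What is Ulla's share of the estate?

Ulla receives €258,000.

Priya first takes €30,000, leaving a balance of €2,408,000. Priya then takes one-quarter of the balance (€602,000), for a total of €632,000. The remaining €1,806,000 passes to the descendants.
No child survives, so the initial division is made at the grandchildren's generation.
The descendants' portion (€1,806,000) is divided into 7 shares of €258,000: Ulla, Ruthie, Una, Beatrix, Faisal, Gideon, and Jovan each take €258,000.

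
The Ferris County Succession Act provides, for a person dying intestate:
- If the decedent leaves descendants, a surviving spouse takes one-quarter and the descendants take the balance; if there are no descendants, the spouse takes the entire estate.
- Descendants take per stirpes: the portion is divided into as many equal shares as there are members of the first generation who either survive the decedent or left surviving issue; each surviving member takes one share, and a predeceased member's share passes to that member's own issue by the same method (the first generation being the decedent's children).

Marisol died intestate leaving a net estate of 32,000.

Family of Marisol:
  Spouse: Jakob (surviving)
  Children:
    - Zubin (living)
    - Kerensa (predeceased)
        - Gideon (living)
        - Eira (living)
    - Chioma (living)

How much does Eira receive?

Eira receives 4,000.

Jakob takes one-quarter of 32,000 = 8,000. The remaining 24,000 passes to the descendants.
The descendants' portion (24,000) is divided into 3 shares of 8,000: Zubin and Chioma each take 8,000; Kerensa's 8,000 share passes to Kerensa's issue.
Kerensa's share (8,000) is divided into 2 shares of 4,000: Gideon and Eira each take 4,000.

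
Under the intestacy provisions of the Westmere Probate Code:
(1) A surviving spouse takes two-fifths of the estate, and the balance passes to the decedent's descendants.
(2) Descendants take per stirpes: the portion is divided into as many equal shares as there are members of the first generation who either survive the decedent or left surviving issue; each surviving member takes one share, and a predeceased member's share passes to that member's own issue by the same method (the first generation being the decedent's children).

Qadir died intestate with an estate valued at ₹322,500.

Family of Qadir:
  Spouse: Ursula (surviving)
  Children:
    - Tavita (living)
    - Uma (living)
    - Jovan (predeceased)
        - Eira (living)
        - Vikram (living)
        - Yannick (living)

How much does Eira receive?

Eira receives ₹21,500.

Ursula takes two-fifths of ₹322,500 = ₹129,000. The remaining ₹193,500 passes to the descendants.
The descendants' portion (₹193,500) is divided into 3 shares of ₹64,500: Tavita and Uma each take ₹64,500; Jovan's ₹64,500 share passes to Jovan's issue.
Jovan's share (₹64,500) is divided into 3 shares of ₹21,500: Eira, Vikram, and Yannick each take ₹21,500.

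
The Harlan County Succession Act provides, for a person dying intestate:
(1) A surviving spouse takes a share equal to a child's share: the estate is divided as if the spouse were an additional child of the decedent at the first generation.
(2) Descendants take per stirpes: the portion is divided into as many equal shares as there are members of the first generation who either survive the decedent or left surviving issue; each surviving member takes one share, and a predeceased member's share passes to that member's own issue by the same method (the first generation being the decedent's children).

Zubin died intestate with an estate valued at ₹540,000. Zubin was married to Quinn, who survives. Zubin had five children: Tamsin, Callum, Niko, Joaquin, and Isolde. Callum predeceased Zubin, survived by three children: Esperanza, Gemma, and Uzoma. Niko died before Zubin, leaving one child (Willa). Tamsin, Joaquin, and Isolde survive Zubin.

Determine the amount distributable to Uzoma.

The spouse counts as an additional share at the children's level, so there are 6 primary shares of ₹90,000. Quinn takes one such share (₹90,000).
The children's combined portion (₹450,000) is divided into 5 shares of ₹90,000: Tamsin, Joaquin, and Isolde each take ₹90,000; Callum's ₹90,000 share passes to Callum's issue; Niko's ₹90,000 share passes to Niko's issue.
Callum's share (₹90,000) is divided into 3 shares of ₹30,000: Esperanza, Gemma, and Uzoma each take ₹30,000.
Niko's share (₹90,000) passes entirely to Willa.

Uzoma receives ₹30,000.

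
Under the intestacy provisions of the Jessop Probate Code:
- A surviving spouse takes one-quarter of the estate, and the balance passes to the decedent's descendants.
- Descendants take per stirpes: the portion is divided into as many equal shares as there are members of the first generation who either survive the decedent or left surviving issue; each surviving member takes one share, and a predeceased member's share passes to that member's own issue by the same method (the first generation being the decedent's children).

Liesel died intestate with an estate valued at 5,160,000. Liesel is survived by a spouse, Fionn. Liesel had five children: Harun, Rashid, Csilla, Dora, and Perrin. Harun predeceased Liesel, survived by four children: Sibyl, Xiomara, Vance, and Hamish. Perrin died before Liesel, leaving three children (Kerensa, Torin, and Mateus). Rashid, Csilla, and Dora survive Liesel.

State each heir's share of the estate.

Fionn: 1,290,000; Sibyl: 193,500; Xiomara: 193,500; Vance: 193,500; Hamish: 193,500; Rashid: 774,000; Csilla: 774,000; Dora: 774,000; Kerensa: 258,000; Torin: 258,000; Mateus: 258,000

Fionn takes one-quarter of 5,160,000 = 1,290,000. The remaining 3,870,000 passes to the descendants.
The descendants' portion (3,870,000) is divided into 5 shares of 774,000: Rashid, Csilla, and Dora each take 774,000; Harun's 774,000 share passes to Harun's issue; Perrin's 774,000 share passes to Perrin's issue.
Harun's share (774,000) is divided into 4 shares of 193,500: Sibyl, Xiomara, Vance, and Hamish each take 193,500.
Perrin's share (774,000) is divided into 3 shares of 258,000: Kerensa, Torin, and Mateus each take 258,000.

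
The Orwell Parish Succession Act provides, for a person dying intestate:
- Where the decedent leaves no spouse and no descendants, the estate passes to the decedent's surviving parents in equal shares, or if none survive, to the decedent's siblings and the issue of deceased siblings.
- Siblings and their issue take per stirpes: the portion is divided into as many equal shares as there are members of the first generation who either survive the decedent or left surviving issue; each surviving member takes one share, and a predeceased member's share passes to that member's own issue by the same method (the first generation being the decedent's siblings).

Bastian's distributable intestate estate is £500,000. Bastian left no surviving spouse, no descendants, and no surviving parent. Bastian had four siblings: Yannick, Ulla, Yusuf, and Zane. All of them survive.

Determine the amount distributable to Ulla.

The entire £500,000 passes to the siblings and their issue.
That amount (£500,000) is divided into 4 shares of £125,000: Yannick, Ulla, Yusuf, and Zane each take £125,000.

Ulla receives £125,000.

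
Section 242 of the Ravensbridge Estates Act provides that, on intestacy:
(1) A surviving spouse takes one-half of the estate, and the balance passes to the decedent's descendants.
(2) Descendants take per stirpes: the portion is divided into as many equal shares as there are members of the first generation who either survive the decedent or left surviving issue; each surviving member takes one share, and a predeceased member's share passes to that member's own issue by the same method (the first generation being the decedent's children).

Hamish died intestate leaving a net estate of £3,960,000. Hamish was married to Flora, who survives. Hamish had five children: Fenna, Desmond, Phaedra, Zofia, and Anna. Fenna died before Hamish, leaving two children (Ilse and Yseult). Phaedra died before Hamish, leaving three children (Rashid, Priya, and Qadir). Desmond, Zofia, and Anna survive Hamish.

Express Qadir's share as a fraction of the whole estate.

Flora takes one-half of £3,960,000 = £1,980,000. The remaining £1,980,000 passes to the descendants.
The descendants' portion (£1,980,000) is divided into 5 shares of £396,000: Desmond, Zofia, and Anna each take £396,000; Fenna's £396,000 share passes to Fenna's issue; Phaedra's £396,000 share passes to Phaedra's issue.
Fenna's share (£396,000) is divided into 2 shares of £198,000: Ilse and Yseult each take £198,000.
Phaedra's share (£396,000) is divided into 3 shares of £132,000: Rashid, Priya, and Qadir each take £132,000.

Qadir receives 1/30 of the estate.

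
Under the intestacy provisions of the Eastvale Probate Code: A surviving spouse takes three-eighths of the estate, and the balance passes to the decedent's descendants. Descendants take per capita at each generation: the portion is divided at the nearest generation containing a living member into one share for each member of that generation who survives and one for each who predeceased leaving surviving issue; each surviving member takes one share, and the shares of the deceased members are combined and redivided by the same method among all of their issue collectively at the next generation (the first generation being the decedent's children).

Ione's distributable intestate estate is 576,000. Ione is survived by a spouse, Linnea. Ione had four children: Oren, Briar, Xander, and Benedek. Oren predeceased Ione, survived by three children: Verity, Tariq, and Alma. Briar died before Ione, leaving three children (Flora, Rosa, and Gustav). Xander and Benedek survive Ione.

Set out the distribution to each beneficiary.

Linnea takes three-eighths of 576,000 = 216,000. The remaining 360,000 passes to the descendants.
The descendants' portion (360,000) is divided at the children's generation into 4 shares of 90,000. Xander and Benedek each take 90,000. The 2 shares of the deceased (Oren and Briar) are combined into a pool of 180,000.
That pool (180,000) is divided at the grandchildren's generation equally among Verity, Tariq, Alma, Flora, Rosa, and Gustav: 30,000 each.

Linnea: 216,000; Verity: 30,000; Tariq: 30,000; Alma: 30,000; Flora: 30,000; Rosa: 30,000; Gustav: 30,000; Xander: 90,000; Benedek: 90,000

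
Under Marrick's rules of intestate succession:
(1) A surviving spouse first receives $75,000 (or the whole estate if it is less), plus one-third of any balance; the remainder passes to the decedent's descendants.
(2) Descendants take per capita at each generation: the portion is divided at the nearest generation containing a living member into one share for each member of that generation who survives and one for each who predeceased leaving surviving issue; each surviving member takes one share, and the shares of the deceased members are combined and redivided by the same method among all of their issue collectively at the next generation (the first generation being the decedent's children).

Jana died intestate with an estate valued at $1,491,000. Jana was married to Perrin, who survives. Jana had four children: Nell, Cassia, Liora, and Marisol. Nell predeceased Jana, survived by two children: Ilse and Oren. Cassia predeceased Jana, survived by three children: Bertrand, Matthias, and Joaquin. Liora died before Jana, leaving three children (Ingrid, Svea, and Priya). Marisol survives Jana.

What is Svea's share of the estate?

Svea receives $88,500.

Perrin first takes $75,000, leaving a balance of $1,416,000. Perrin then takes one-third of the balance ($472,000), for a total of $547,000. The remaining $944,000 passes to the descendants.
The descendants' portion ($944,000) is divided at the children's generation into 4 shares of $236,000. Marisol takes $236,000. The 3 shares of the deceased (Nell, Cassia, and Liora) are combined into a pool of $708,000.
That pool ($708,000) is divided at the grandchildren's generation equally among Ilse, Oren, Bertrand, Matthias, Joaquin, Ingrid, Svea, and Priya: $88,500 each.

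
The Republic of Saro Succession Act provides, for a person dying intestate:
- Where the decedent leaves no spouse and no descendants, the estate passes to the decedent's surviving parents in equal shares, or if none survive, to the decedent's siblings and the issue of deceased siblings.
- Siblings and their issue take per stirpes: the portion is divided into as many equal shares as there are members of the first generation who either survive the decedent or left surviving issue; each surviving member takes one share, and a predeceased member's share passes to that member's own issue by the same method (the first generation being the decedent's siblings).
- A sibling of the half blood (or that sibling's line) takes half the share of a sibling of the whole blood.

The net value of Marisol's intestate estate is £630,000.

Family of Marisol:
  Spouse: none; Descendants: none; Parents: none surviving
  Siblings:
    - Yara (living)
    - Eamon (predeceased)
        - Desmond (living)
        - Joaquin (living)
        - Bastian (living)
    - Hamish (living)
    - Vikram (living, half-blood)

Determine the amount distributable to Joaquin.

The entire £630,000 passes to the siblings and their issue.
Counting each half-blood sibling's line as half a unit, there are 7/2 units in £630,000, so one unit is £180,000. Whole-blood lines (Yara, Eamon, and Hamish) take £180,000 each; half-blood lines (Vikram) take £90,000 each.
Eamon's share (£180,000) is divided into 3 shares of £60,000: Desmond, Joaquin, and Bastian each take £60,000.

Joaquin receives £60,000.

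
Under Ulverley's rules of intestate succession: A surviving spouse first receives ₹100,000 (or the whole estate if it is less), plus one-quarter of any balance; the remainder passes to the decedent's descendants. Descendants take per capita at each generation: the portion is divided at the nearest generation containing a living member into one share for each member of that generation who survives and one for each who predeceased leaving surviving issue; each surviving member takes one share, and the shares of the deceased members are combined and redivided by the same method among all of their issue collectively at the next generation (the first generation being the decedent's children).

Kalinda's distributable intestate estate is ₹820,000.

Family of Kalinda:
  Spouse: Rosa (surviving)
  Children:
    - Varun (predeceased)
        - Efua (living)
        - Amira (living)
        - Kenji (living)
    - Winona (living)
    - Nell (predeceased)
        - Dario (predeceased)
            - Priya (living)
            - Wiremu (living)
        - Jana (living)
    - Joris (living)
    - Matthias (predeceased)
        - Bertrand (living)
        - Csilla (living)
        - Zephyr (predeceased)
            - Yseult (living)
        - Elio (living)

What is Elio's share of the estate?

Rosa first takes ₹100,000, leaving a balance of ₹720,000. Rosa then takes one-quarter of the balance (₹180,000), for a total of ₹280,000. The remaining ₹540,000 passes to the descendants.
The descendants' portion (₹540,000) is divided at the children's generation into 5 shares of ₹108,000. Winona and Joris each take ₹108,000. The 3 shares of the deceased (Varun, Nell, and Matthias) are combined into a pool of ₹324,000.
That pool (₹324,000) is divided at the grandchildren's generation into 9 shares of ₹36,000. Efua, Amira, Kenji, Jana, Bertrand, Csilla, and Elio each take ₹36,000. The 2 shares of the deceased (Dario and Zephyr) are combined into a pool of ₹72,000.
That pool (₹72,000) is divided at the great-grandchildren's generation equally among Priya, Wiremu, and Yseult: ₹24,000 each.

Elio receives ₹36,000.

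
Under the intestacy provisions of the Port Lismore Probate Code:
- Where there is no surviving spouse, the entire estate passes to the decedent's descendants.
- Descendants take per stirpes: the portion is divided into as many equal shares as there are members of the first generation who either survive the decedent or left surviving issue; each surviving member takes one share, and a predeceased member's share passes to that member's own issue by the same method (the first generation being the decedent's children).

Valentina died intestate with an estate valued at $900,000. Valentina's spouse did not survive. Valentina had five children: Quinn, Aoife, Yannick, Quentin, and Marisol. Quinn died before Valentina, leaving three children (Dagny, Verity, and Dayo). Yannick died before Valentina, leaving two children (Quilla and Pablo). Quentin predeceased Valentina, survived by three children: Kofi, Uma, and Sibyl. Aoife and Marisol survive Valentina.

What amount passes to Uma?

The entire $900,000 passes to the descendants.
That amount ($900,000) is divided into 5 shares of $180,000: Aoife and Marisol each take $180,000; Quinn's $180,000 share passes to Quinn's issue; Yannick's $180,000 share passes to Yannick's issue; Quentin's $180,000 share passes to Quentin's issue.
Quinn's share ($180,000) is divided into 3 shares of $60,000: Dagny, Verity, and Dayo each take $60,000.
Yannick's share ($180,000) is divided into 2 shares of $90,000: Quilla and Pablo each take $90,000.
Quentin's share ($180,000) is divided into 3 shares of $60,000: Kofi, Uma, and Sibyl each take $60,000.

Uma receives $60,000.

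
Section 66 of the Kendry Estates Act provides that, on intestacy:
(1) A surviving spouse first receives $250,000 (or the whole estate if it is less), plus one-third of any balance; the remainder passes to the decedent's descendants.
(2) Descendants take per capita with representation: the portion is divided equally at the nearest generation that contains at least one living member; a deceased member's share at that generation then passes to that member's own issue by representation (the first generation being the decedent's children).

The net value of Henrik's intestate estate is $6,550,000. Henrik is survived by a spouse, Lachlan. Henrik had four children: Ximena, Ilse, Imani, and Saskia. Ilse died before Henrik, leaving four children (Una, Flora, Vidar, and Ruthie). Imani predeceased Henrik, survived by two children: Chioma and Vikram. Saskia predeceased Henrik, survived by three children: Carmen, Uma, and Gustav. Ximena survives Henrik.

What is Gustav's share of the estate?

Gustav receives $350,000.

Lachlan first takes $250,000, leaving a balance of $6,300,000. Lachlan then takes one-third of the balance ($2,100,000), for a total of $2,350,000. The remaining $4,200,000 passes to the descendants.
The descendants' portion ($4,200,000) is divided into 4 shares of $1,050,000: Ximena takes $1,050,000; Ilse's $1,050,000 share passes to Ilse's issue; Imani's $1,050,000 share passes to Imani's issue; Saskia's $1,050,000 share passes to Saskia's issue.
Ilse's share ($1,050,000) is divided into 4 shares of $262,500: Una, Flora, Vidar, and Ruthie each take $262,500.
Imani's share ($1,050,000) is divided into 2 shares of $525,000: Chioma and Vikram each take $525,000.
Saskia's share ($1,050,000) is divided into 3 shares of $350,000: Carmen, Uma, and Gustav each take $350,000.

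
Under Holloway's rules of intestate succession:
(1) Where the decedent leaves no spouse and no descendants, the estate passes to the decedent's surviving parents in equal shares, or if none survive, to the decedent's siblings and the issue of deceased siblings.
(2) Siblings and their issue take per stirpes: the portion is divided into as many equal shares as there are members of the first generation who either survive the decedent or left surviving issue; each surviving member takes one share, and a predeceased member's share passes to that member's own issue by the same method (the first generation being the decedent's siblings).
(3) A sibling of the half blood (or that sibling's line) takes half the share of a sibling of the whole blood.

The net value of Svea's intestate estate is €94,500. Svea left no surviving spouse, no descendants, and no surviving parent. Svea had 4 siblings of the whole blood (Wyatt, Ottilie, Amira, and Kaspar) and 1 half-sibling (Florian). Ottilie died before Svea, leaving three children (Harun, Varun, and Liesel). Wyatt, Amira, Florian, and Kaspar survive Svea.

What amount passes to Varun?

The entire €94,500 passes to the siblings and their issue.
Counting each half-blood sibling's line as half a unit, there are 9/2 units in €94,500, so one unit is €21,000. Whole-blood lines (Wyatt, Ottilie, Amira, and Kaspar) take €21,000 each; half-blood lines (Florian) take €10,500 each.
Ottilie's share (€21,000) is divided into 3 shares of €7,000: Harun, Varun, and Liesel each take €7,000.

Varun receives €7,000.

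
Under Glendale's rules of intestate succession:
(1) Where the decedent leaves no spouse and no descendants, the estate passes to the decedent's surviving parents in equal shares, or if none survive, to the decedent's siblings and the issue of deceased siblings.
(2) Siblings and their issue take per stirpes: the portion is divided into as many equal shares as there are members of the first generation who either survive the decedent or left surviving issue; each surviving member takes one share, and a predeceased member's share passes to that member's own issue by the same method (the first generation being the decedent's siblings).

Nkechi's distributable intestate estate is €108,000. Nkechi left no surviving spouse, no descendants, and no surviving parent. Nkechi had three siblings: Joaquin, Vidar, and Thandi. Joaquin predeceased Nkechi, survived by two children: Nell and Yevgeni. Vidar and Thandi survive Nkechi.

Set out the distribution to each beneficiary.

Nell: €18,000; Yevgeni: €18,000; Vidar: €36,000; Thandi: €36,000

The entire €108,000 passes to the siblings and their issue.
That amount (€108,000) is divided into 3 shares of €36,000: Vidar and Thandi each take €36,000; Joaquin's €36,000 share passes to Joaquin's issue.
Joaquin's share (€36,000) is divided into 2 shares of €18,000: Nell and Yevgeni each take €18,000.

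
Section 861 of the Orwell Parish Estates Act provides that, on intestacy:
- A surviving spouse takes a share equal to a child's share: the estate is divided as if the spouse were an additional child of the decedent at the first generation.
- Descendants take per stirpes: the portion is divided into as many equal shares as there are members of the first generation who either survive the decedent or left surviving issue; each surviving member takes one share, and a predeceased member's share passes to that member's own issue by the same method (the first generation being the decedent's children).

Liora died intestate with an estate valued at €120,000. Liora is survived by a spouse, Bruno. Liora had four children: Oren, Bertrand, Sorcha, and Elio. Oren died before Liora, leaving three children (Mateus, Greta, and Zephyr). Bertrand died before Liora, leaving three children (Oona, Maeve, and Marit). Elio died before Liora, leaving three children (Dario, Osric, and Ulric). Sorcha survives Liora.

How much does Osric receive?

Osric receives €8,000.

The spouse counts as an additional share at the children's level, so there are 5 primary shares of €24,000. Bruno takes one such share (€24,000).
The children's combined portion (€96,000) is divided into 4 shares of €24,000: Sorcha takes €24,000; Oren's €24,000 share passes to Oren's issue; Bertrand's €24,000 share passes to Bertrand's issue; Elio's €24,000 share passes to Elio's issue.
Oren's share (€24,000) is divided into 3 shares of €8,000: Mateus, Greta, and Zephyr each take €8,000.
Bertrand's share (€24,000) is divided into 3 shares of €8,000: Oona, Maeve, and Marit each take €8,000.
Elio's share (€24,000) is divided into 3 shares of €8,000: Dario, Osric, and Ulric each take €8,000.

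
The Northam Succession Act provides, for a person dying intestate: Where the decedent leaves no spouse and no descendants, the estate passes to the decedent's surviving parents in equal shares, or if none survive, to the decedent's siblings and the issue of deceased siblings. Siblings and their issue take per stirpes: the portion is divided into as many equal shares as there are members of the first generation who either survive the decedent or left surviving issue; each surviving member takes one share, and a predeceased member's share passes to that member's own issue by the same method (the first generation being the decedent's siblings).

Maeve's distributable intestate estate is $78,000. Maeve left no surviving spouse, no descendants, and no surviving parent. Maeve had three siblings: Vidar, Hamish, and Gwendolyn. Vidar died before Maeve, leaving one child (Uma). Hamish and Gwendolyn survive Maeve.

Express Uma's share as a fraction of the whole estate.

The entire $78,000 passes to the siblings and their issue.
That amount ($78,000) is divided into 3 shares of $26,000: Hamish and Gwendolyn each take $26,000; Vidar's $26,000 share passes to Vidar's issue.
Vidar's share ($26,000) passes entirely to Uma.

Uma receives 1/3 of the estate.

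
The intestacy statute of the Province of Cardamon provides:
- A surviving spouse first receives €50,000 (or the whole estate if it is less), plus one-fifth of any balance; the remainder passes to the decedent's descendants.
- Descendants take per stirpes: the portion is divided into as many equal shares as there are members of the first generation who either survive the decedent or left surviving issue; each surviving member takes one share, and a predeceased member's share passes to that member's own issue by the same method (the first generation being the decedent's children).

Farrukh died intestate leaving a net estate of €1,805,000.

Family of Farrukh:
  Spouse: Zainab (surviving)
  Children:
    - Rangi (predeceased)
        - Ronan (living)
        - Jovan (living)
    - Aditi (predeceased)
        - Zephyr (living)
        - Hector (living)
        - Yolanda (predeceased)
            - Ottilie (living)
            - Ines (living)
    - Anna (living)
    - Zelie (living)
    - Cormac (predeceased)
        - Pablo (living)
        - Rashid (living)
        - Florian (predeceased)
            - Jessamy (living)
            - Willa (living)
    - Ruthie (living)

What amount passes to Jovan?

Zainab first takes €50,000, leaving a balance of €1,755,000. Zainab then takes one-fifth of the balance (€351,000), for a total of €401,000. The remaining €1,404,000 passes to the descendants.
The descendants' portion (€1,404,000) is divided into 6 shares of €234,000: Anna, Zelie, and Ruthie each take €234,000; Rangi's €234,000 share passes to Rangi's issue; Aditi's €234,000 share passes to Aditi's issue; Cormac's €234,000 share passes to Cormac's issue.
Rangi's share (€234,000) is divided into 2 shares of €117,000: Ronan and Jovan each take €117,000.
Aditi's share (€234,000) is divided into 3 shares of €78,000: Zephyr and Hector each take €78,000; Yolanda's €78,000 share passes to Yolanda's issue.
Yolanda's share (€78,000) is divided into 2 shares of €39,000: Ottilie and Ines each take €39,000.
Cormac's share (€234,000) is divided into 3 shares of €78,000: Pablo and Rashid each take €78,000; Florian's €78,000 share passes to Florian's issue.
Florian's share (€78,000) is divided into 2 shares of €39,000: Jessamy and Willa each take €39,000.

Jovan receives €117,000.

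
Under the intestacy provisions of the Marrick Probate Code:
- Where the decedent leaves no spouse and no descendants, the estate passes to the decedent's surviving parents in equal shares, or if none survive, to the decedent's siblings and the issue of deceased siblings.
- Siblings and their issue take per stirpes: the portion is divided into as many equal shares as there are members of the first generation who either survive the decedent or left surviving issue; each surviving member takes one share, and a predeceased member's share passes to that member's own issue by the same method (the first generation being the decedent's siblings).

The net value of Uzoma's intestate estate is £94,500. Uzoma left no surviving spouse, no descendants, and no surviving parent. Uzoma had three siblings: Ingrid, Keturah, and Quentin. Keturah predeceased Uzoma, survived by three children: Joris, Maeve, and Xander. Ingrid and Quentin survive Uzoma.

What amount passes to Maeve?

Maeve receives £10,500.

The entire £94,500 passes to the siblings and their issue.
That amount (£94,500) is divided into 3 shares of £31,500: Ingrid and Quentin each take £31,500; Keturah's £31,500 share passes to Keturah's issue.
Keturah's share (£31,500) is divided into 3 shares of £10,500: Joris, Maeve, and Xander each take £10,500.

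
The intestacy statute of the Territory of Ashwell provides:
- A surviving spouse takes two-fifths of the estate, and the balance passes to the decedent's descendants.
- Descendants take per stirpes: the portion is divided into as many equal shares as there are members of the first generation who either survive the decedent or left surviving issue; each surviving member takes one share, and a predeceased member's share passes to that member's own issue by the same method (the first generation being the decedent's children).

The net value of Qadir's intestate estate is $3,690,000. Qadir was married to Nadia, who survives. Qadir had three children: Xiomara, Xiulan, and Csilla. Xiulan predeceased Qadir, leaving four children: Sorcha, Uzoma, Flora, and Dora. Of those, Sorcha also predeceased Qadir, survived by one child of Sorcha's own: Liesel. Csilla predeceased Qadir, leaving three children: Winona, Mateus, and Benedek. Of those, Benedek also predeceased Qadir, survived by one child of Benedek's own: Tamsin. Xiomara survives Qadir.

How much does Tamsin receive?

Tamsin receives $246,000.

Nadia takes two-fifths of $3,690,000 = $1,476,000. The remaining $2,214,000 passes to the descendants.
The descendants' portion ($2,214,000) is divided into 3 shares of $738,000: Xiomara takes $738,000; Xiulan's $738,000 share passes to Xiulan's issue; Csilla's $738,000 share passes to Csilla's issue.
Xiulan's share ($738,000) is divided into 4 shares of $184,500: Uzoma, Flora, and Dora each take $184,500; Sorcha's $184,500 share passes to Sorcha's issue.
Sorcha's share ($184,500) passes entirely to Liesel.
Csilla's share ($738,000) is divided into 3 shares of $246,000: Winona and Mateus each take $246,000; Benedek's $246,000 share passes to Benedek's issue.
Benedek's share ($246,000) passes entirely to Tamsin.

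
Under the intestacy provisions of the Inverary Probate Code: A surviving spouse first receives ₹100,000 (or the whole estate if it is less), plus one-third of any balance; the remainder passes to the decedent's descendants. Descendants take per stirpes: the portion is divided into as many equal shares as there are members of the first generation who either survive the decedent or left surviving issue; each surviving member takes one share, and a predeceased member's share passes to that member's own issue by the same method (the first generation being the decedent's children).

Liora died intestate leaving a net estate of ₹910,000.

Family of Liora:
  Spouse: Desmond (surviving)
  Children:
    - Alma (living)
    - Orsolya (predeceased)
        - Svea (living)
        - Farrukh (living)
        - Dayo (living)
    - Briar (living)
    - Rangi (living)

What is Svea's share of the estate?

Desmond first takes ₹100,000, leaving a balance of ₹810,000. Desmond then takes one-third of the balance (₹270,000), for a total of ₹370,000. The remaining ₹540,000 passes to the descendants.
The descendants' portion (₹540,000) is divided into 4 shares of ₹135,000: Alma, Briar, and Rangi each take ₹135,000; Orsolya's ₹135,000 share passes to Orsolya's issue.
Orsolya's share (₹135,000) is divided into 3 shares of ₹45,000: Svea, Farrukh, and Dayo each take ₹45,000.

Svea receives ₹45,000.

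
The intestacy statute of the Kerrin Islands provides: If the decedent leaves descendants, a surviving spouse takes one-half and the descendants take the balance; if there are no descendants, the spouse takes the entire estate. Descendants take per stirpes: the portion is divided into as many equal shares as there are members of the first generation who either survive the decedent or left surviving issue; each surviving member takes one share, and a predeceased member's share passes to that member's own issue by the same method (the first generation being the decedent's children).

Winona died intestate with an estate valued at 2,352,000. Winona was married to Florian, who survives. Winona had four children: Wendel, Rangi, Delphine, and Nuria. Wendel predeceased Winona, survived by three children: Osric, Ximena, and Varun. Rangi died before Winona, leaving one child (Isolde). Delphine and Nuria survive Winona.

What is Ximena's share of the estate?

Florian takes one-half of 2,352,000 = 1,176,000. The remaining 1,176,000 passes to the descendants.
The descendants' portion (1,176,000) is divided into 4 shares of 294,000: Delphine and Nuria each take 294,000; Wendel's 294,000 share passes to Wendel's issue; Rangi's 294,000 share passes to Rangi's issue.
Wendel's share (294,000) is divided into 3 shares of 98,000: Osric, Ximena, and Varun each take 98,000.
Rangi's share (294,000) passes entirely to Isolde.

Ximena receives 98,000.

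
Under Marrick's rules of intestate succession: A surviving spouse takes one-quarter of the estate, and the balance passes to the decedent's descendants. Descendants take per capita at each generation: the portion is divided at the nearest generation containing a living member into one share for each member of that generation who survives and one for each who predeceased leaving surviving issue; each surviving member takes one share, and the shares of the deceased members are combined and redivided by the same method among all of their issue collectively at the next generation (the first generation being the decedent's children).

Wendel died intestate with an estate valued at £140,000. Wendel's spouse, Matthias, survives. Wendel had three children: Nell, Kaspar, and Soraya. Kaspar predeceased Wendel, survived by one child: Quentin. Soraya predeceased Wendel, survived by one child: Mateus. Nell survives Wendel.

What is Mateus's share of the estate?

Matthias takes one-quarter of £140,000 = £35,000. The remaining £105,000 passes to the descendants.
The descendants' portion (£105,000) is divided at the children's generation into 3 shares of £35,000. Nell takes £35,000. The 2 shares of the deceased (Kaspar and Soraya) are combined into a pool of £70,000.
That pool (£70,000) is divided at the grandchildren's generation equally among Quentin and Mateus: £35,000 each.

Mateus receives £35,000.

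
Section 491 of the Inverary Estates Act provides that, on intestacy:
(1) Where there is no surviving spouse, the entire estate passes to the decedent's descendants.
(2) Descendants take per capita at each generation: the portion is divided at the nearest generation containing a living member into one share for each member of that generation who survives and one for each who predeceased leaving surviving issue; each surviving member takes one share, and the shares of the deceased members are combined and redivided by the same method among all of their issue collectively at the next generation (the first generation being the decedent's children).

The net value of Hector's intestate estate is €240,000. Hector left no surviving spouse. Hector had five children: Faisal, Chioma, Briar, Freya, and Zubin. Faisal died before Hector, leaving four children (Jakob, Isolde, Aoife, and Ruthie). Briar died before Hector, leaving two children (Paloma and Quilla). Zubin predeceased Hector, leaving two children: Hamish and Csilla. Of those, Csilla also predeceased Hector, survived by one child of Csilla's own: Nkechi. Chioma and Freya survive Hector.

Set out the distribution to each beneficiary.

The entire €240,000 passes to the descendants.
That amount (€240,000) is divided at the children's generation into 5 shares of €48,000. Chioma and Freya each take €48,000. The 3 shares of the deceased (Faisal, Briar, and Zubin) are combined into a pool of €144,000.
That pool (€144,000) is divided at the grandchildren's generation into 8 shares of €18,000. Jakob, Isolde, Aoife, Ruthie, Paloma, Quilla, and Hamish each take €18,000. The remaining share for the deceased Csilla (€18,000) is carried to the next generation.
That pool (€18,000) passes entirely to Nkechi, the sole taker at the great-grandchildren's generation.

Jakob: €18,000; Isolde: €18,000; Aoife: €18,000; Ruthie: €18,000; Chioma: €48,000; Paloma: €18,000; Quilla: €18,000; Freya: €48,000; Hamish: €18,000; Nkechi: €18,000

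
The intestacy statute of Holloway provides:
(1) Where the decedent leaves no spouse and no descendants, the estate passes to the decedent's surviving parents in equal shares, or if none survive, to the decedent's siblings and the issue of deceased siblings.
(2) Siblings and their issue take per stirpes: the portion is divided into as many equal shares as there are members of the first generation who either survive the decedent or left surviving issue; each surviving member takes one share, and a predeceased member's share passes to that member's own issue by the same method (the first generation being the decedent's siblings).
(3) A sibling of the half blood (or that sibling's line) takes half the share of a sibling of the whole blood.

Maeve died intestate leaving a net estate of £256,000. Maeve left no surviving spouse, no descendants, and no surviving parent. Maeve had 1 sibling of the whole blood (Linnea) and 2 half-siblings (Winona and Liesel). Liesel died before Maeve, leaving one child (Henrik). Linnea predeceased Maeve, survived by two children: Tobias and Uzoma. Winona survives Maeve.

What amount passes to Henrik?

Henrik receives £64,000.

The entire £256,000 passes to the siblings and their issue.
Counting each half-blood sibling's line as half a unit, there are 2 units in £256,000, so one unit is £128,000. Whole-blood lines (Linnea) take £128,000 each; half-blood lines (Winona and Liesel) take £64,000 each.
Liesel's share (£64,000) passes entirely to Henrik.
Linnea's share (£128,000) is divided into 2 shares of £64,000: Tobias and Uzoma each take £64,000.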